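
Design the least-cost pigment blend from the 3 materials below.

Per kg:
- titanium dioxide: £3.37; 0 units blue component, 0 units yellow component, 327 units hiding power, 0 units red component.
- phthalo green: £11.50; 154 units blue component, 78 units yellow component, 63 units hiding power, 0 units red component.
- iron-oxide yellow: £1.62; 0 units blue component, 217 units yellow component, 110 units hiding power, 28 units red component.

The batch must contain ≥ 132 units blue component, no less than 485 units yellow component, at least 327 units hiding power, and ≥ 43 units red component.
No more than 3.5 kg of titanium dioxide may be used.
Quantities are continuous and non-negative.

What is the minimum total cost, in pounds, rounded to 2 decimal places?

Set it up as a linear program. Let x1 = kg of titanium dioxide, x2 = kg of phthalo green, x3 = kg of iron-oxide yellow.
Minimize 3.37x1 + 11.5x2 + 1.62x3 subject to:
  154x2 ≥ 132   (blue component)
  78x2 + 217x3 ≥ 485   (yellow component)
  327x1 + 63x2 + 110x3 ≥ 327   (hiding power)
  28x3 ≥ 43   (red component)
  x1 ≤ 3.5
  x1, x2, x3 ≥ 0.
The optimal mix uses every input. Binding constraints: blue component, yellow component, hiding power.
So titanium dioxide = 0.1867 kg, phthalo green = 0.8571 kg, iron-oxide yellow = 1.927 kg.
Cost = 3.37·0.1867 + 11.5·0.8571 + 1.62·1.927 = 13.6076.

£13.61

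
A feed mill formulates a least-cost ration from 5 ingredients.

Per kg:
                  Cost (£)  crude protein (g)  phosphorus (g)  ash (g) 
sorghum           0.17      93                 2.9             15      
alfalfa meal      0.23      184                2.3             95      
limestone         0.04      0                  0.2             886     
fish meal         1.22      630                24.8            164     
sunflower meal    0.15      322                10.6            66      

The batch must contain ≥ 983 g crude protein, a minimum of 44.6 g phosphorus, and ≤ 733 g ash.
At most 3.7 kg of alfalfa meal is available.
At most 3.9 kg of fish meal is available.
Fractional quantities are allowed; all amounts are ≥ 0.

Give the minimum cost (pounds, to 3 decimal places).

Let x1 = kg of sorghum, x2 = kg of alfalfa meal, x3 = kg of limestone, x4 = kg of fish meal, x5 = kg of sunflower meal.
min 0.17x1 + 0.23x2 + 0.04x3 + 1.22x4 + 0.15x5 s.t.:
  93x1 + 184x2 + 630x4 + 322x5 ≥ 983   (crude protein)
  2.9x1 + 2.3x2 + 0.2x3 + 24.8x4 + 10.6x5 ≥ 44.6   (phosphorus)
  15x1 + 95x2 + 886x3 + 164x4 + 66x5 ≤ 733   (ash)
  x2 ≤ 3.7
  x4 ≤ 3.9
  x1, x2, x3, x4, x5 ≥ 0.
The cheapest feasible vertex uses only sunflower meal; sorghum, alfalfa meal, limestone, fish meal are not used. Binding constraint: phosphorus.
Optimal quantities: sunflower meal = 4.208 kg.
Total cost: 0.15·4.208 = 0.63120.

£0.631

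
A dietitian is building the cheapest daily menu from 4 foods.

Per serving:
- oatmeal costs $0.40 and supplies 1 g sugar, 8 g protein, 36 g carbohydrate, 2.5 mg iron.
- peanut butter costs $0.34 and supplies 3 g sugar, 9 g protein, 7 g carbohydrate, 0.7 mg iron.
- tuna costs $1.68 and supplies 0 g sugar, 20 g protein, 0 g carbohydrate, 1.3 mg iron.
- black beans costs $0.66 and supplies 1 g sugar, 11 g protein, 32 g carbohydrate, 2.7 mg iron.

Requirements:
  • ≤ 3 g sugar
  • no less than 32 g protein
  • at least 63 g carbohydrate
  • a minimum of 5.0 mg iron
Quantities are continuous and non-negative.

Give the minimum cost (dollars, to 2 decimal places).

Let x1 = servings of oatmeal, x2 = servings of peanut butter, x3 = servings of tuna, x4 = servings of black beans.
Minimize 0.4x1 + 0.34x2 + 1.68x3 + 0.66x4 with:
  1x1 + 3x2 + 1x4 ≤ 3   (sugar)
  8x1 + 9x2 + 20x3 + 11x4 ≥ 32   (protein)
  36x1 + 7x2 + 32x4 ≥ 63   (carbohydrate)
  2.5x1 + 0.7x2 + 1.3x3 + 2.7x4 ≥ 5   (iron)
  x1, x2, x3, x4 ≥ 0.
The minimum-cost mix takes nothing from peanut butter, black beans — only oatmeal, tuna. The sugar and protein requirements are met with equality.
That vertex is x1 = 3, x3 = 0.4.
Hence cost = 0.4·3 + 1.68·0.4 = $1.8720.

$1.87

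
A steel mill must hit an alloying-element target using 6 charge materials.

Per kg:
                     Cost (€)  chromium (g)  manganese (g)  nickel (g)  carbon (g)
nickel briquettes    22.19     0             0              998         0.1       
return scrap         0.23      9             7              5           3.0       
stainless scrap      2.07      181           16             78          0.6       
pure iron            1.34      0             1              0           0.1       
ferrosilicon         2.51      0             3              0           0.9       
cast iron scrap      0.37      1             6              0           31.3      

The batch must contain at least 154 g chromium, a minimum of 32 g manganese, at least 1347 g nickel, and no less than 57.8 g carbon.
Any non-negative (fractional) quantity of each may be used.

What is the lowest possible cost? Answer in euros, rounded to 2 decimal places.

€31.00

This is a linear program. Let x1 = kg of nickel briquettes, x2 = kg of return scrap, x3 = kg of stainless scrap, x4 = kg of pure iron, x5 = kg of ferrosilicon, x6 = kg of cast iron scrap.
Minimize 22.19x1 + 0.23x2 + 2.07x3 + 1.34x4 + 2.51x5 + 0.37x6 subject to:
  9x2 + 181x3 + 1x6 ≥ 154   (chromium)
  7x2 + 16x3 + 1x4 + 3x5 + 6x6 ≥ 32   (manganese)
  998x1 + 5x2 + 78x3 ≥ 1347   (nickel)
  0.1x1 + 3x2 + 0.6x3 + 0.1x4 + 0.9x5 + 31.3x6 ≥ 57.8   (carbon)
  x1, x2, x3, x4, x5, x6 ≥ 0.
At the optimum only nickel briquettes, return scrap, stainless scrap, cast iron scrap are positive (pure iron, ferrosilicon = 0). The chromium, manganese, nickel, carbon requirements are met with equality.
So nickel briquettes = 1.2824 kg, return scrap = 1.3449 kg, stainless scrap = 0.77457 kg, cast iron scrap = 1.6988 kg.
Cost = 22.19·1.2824 + 0.23·1.3449 + 2.07·0.77457 + 0.37·1.6988 = 30.9977.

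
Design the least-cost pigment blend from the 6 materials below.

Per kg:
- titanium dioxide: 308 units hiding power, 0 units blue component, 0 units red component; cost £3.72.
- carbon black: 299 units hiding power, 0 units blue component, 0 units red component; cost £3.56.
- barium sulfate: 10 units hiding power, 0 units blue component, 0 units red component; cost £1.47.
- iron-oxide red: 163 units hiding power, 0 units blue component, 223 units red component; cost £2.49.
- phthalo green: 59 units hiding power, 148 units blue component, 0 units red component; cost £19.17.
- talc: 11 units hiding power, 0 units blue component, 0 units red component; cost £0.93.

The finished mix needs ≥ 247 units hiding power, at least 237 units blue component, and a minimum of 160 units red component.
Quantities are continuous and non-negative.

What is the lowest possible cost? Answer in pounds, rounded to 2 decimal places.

£32.91

Let x1 = kg of titanium dioxide, x2 = kg of carbon black, x3 = kg of barium sulfate, x4 = kg of iron-oxide red, x5 = kg of phthalo green, x6 = kg of talc.
Minimise 3.72x1 + 3.56x2 + 1.47x3 + 2.49x4 + 19.17x5 + 0.93x6 with:
  308x1 + 299x2 + 10x3 + 163x4 + 59x5 + 11x6 ≥ 247   (hiding power)
  148x5 ≥ 237   (blue component)
  223x4 ≥ 160   (red component)
  x1, x2, x3, x4, x5, x6 ≥ 0.
At the optimum only carbon black, iron-oxide red, phthalo green are positive (titanium dioxide, barium sulfate, talc = 0). The hiding power, blue component, red component requirements are met with equality.
That vertex is x2 = 0.11896, x4 = 0.71749, x5 = 1.6014.
Hence cost = 3.56·0.11896 + 2.49·0.71749 + 19.17·1.6014 = £32.9089.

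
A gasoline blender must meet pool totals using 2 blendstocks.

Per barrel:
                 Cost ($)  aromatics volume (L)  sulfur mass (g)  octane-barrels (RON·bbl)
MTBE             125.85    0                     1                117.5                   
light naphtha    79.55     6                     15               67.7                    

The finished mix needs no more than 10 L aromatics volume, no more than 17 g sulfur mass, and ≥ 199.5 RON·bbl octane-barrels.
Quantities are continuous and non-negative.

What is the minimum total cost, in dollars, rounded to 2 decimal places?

$213.68

Let x1 = barrels of MTBE, x2 = barrels of light naphtha.
Minimise 125.85x1 + 79.55x2 s.t.:
  6x2 ≤ 10   (aromatics volume)
  1x1 + 15x2 ≤ 17   (sulfur mass)
  117.5x1 + 67.7x2 ≥ 199.5   (octane-barrels)
  x1, x2 ≥ 0.
At the optimum only MTBE is positive (light naphtha = 0). There the octane-barrels constraint is tight.
That vertex is x1 = 1.6979.
Objective = 125.85·1.6979 = 213.6807.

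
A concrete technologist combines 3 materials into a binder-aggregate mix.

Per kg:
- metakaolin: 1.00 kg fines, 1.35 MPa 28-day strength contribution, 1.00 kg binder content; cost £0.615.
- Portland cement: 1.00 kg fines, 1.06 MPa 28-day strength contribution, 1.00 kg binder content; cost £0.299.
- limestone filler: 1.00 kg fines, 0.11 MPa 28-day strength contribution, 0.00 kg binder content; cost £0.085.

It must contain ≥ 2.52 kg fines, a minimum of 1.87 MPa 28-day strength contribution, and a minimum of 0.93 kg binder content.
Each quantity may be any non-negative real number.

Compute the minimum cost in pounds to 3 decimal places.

This is a linear program. Let x1 = kg of metakaolin, x2 = kg of Portland cement, x3 = kg of limestone filler.
Minimize 0.615x1 + 0.299x2 + 0.085x3 with:
  1x1 + 1x2 + 1x3 ≥ 2.52   (fines)
  1.35x1 + 1.06x2 + 0.11x3 ≥ 1.87   (28-day strength contribution)
  1x1 + 1x2 ≥ 0.93   (binder content)
  x1, x2, x3 ≥ 0.
The minimum-cost mix takes nothing from metakaolin — only Portland cement, limestone filler. The fines and 28-day strength contribution requirements are met with equality.
Optimal quantities: Portland cement = 1.677 kg, limestone filler = 0.8434 kg.
Total cost: 0.299·1.677 + 0.085·0.8434 = 0.57311.

£0.573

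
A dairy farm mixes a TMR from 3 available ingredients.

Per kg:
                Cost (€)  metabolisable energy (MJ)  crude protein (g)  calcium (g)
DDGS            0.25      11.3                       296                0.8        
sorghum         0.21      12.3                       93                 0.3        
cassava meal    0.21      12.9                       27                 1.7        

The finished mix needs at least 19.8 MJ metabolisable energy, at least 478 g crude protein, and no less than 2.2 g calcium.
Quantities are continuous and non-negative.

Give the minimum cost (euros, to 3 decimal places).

€0.508

Let x1 = kg of DDGS, x2 = kg of sorghum, x3 = kg of cassava meal.
Minimize 0.25x1 + 0.21x2 + 0.21x3 with:
  11.3x1 + 12.3x2 + 12.9x3 ≥ 19.8   (metabolisable energy)
  296x1 + 93x2 + 27x3 ≥ 478   (crude protein)
  0.8x1 + 0.3x2 + 1.7x3 ≥ 2.2   (calcium)
  x1, x2, x3 ≥ 0.
At the optimum only DDGS, cassava meal are positive (sorghum = 0). The crude protein and calcium requirements are met with equality.
So DDGS = 1.564 kg, cassava meal = 0.5581 kg.
Objective = 0.25·1.564 + 0.21·0.5581 = 0.50820.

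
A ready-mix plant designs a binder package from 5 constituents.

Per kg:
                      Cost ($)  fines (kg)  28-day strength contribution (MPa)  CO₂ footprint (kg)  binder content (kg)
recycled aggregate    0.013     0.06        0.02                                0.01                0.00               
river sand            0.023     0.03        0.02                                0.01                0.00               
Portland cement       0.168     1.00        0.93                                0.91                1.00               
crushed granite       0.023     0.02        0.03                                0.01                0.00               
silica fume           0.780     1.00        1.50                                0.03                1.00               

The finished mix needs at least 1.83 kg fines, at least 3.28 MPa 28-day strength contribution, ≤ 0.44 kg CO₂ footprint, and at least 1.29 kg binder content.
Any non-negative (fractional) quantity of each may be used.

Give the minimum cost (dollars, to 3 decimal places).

$1.573

Let x1 = kg of recycled aggregate, x2 = kg of river sand, x3 = kg of Portland cement, x4 = kg of crushed granite, x5 = kg of silica fume.
Minimize 0.013x1 + 0.023x2 + 0.168x3 + 0.023x4 + 0.78x5 subject to:
  0.06x1 + 0.03x2 + 1x3 + 0.02x4 + 1x5 ≥ 1.83   (fines)
  0.02x1 + 0.02x2 + 0.93x3 + 0.03x4 + 1.5x5 ≥ 3.28   (28-day strength contribution)
  0.01x1 + 0.01x2 + 0.91x3 + 0.01x4 + 0.03x5 ≤ 0.44   (CO₂ footprint)
  1x3 + 1x5 ≥ 1.29   (binder content)
  x1, x2, x3, x4, x5 ≥ 0.
At the optimum only Portland cement, silica fume are positive (recycled aggregate, river sand, crushed granite = 0). There the 28-day strength contribution and CO₂ footprint constraints are tight.
So Portland cement = 0.42 kg, silica fume = 1.926 kg.
Cost = 0.168·0.42 + 0.78·1.926 = 1.57284.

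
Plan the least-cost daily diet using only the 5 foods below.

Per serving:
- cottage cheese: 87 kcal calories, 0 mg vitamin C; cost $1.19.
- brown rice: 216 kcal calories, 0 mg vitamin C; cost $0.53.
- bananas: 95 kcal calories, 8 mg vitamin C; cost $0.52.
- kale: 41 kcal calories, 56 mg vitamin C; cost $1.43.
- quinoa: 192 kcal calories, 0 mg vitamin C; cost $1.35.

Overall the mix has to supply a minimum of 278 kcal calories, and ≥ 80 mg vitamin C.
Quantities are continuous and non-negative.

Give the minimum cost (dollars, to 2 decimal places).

This is a linear program. Let x1 = servings of cottage cheese, x2 = servings of brown rice, x3 = servings of bananas, x4 = servings of kale, x5 = servings of quinoa.
Minimise 1.19x1 + 0.53x2 + 0.52x3 + 1.43x4 + 1.35x5 s.t.:
  87x1 + 216x2 + 95x3 + 41x4 + 192x5 ≥ 278   (calories)
  8x3 + 56x4 ≥ 80   (vitamin C)
  x1, x2, x3, x4, x5 ≥ 0.
At the optimum only brown rice, kale are positive (cottage cheese, bananas, quinoa = 0). Binding constraints: calories and vitamin C.
That vertex is x2 = 1.016, x4 = 1.429.
Total cost: 0.53·1.016 + 1.43·1.429 = 2.5820.

$2.58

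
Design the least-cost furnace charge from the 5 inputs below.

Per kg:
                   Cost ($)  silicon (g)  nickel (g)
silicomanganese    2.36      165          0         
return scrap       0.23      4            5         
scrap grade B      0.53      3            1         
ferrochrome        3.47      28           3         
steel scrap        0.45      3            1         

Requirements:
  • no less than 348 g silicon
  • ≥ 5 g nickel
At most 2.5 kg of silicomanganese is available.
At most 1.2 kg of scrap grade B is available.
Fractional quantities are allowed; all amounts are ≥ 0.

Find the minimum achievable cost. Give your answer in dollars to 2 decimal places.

$5.15

Let x1 = kg of silicomanganese, x2 = kg of return scrap, x3 = kg of scrap grade B, x4 = kg of ferrochrome, x5 = kg of steel scrap.
Minimize 2.36x1 + 0.23x2 + 0.53x3 + 3.47x4 + 0.45x5 s.t.:
  165x1 + 4x2 + 3x3 + 28x4 + 3x5 ≥ 348   (silicon)
  5x2 + 1x3 + 3x4 + 1x5 ≥ 5   (nickel)
  x1 ≤ 2.5
  x3 ≤ 1.2
  x1, x2, x3, x4, x5 ≥ 0.
The minimum-cost mix takes nothing from scrap grade B, ferrochrome, steel scrap — only silicomanganese, return scrap. The silicon and nickel requirements are met with equality.
So silicomanganese = 2.085 kg, return scrap = 1 kg.
Objective = 2.36·2.085 + 0.23·1 = 5.1506.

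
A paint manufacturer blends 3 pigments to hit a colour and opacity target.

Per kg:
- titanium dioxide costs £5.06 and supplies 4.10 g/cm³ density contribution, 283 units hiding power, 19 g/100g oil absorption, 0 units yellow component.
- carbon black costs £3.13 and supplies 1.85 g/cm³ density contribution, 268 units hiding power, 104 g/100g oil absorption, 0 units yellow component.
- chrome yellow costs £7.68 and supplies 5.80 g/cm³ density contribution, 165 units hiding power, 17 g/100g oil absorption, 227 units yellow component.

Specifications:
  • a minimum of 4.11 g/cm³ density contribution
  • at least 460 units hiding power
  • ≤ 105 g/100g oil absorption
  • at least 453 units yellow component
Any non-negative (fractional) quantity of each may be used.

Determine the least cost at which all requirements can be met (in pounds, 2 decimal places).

Let x1 = kg of titanium dioxide, x2 = kg of carbon black, x3 = kg of chrome yellow.
Minimize 5.06x1 + 3.13x2 + 7.68x3 subject to:
  4.1x1 + 1.85x2 + 5.8x3 ≥ 4.11   (density contribution)
  283x1 + 268x2 + 165x3 ≥ 460   (hiding power)
  19x1 + 104x2 + 17x3 ≤ 105   (oil absorption)
  227x3 ≥ 453   (yellow component)
  x1, x2, x3 ≥ 0.
The optimal basis is {carbon black, chrome yellow}; titanium dioxide drops out. The hiding power and yellow component requirements are met with equality.
Solving gives x2 = 0.48779, x3 = 1.9956.
Objective = 3.13·0.48779 + 7.68·1.9956 = 16.8530.

£16.85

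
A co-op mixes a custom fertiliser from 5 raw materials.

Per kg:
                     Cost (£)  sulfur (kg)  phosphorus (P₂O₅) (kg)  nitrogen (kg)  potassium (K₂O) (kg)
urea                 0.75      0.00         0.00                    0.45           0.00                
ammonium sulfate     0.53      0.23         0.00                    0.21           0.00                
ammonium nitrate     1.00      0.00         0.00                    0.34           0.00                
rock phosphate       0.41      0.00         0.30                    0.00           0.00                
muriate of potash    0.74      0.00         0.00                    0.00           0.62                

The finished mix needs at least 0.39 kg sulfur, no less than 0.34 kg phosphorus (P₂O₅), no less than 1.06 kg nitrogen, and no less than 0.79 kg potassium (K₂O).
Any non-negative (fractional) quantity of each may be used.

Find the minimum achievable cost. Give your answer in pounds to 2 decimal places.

Let x1 = kg of urea, x2 = kg of ammonium sulfate, x3 = kg of ammonium nitrate, x4 = kg of rock phosphate, x5 = kg of muriate of potash.
min 0.75x1 + 0.53x2 + 1x3 + 0.41x4 + 0.74x5 with:
  0.23x2 ≥ 0.39   (sulfur)
  0.3x4 ≥ 0.34   (phosphorus (P₂O₅))
  0.45x1 + 0.21x2 + 0.34x3 ≥ 1.06   (nitrogen)
  0.62x5 ≥ 0.79   (potassium (K₂O))
  x1, x2, x3, x4, x5 ≥ 0.
At the optimum only urea, ammonium sulfate, rock phosphate, muriate of potash are positive (ammonium nitrate = 0). The sulfur, phosphorus (P₂O₅), nitrogen, potassium (K₂O) requirements are met with equality.
Optimal quantities: urea = 1.564 kg, ammonium sulfate = 1.696 kg, rock phosphate = 1.133 kg, muriate of potash = 1.274 kg.
Total cost: 0.75·1.564 + 0.53·1.696 + 0.41·1.133 + 0.74·1.274 = 3.4792.

£3.48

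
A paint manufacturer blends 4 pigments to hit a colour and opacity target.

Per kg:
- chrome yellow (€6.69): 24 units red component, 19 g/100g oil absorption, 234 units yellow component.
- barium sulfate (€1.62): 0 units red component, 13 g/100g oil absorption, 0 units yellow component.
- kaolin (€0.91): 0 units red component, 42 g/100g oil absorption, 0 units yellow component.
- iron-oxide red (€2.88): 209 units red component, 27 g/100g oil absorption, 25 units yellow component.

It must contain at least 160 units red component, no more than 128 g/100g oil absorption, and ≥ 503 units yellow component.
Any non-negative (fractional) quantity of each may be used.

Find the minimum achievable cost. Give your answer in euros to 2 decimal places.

Let x1 = kg of chrome yellow, x2 = kg of barium sulfate, x3 = kg of kaolin, x4 = kg of iron-oxide red.
Minimise 6.69x1 + 1.62x2 + 0.91x3 + 2.88x4 with:
  24x1 + 209x4 ≥ 160   (red component)
  19x1 + 13x2 + 42x3 + 27x4 ≤ 128   (oil absorption)
  234x1 + 25x4 ≥ 503   (yellow component)
  x1, x2, x3, x4 ≥ 0.
The minimum-cost mix takes nothing from barium sulfate, kaolin — only chrome yellow, iron-oxide red. Binding constraints: red component and yellow component.
That vertex is x1 = 2.0935, x4 = 0.52515.
Objective = 6.69·2.0935 + 2.88·0.52515 = 15.5179.

€15.52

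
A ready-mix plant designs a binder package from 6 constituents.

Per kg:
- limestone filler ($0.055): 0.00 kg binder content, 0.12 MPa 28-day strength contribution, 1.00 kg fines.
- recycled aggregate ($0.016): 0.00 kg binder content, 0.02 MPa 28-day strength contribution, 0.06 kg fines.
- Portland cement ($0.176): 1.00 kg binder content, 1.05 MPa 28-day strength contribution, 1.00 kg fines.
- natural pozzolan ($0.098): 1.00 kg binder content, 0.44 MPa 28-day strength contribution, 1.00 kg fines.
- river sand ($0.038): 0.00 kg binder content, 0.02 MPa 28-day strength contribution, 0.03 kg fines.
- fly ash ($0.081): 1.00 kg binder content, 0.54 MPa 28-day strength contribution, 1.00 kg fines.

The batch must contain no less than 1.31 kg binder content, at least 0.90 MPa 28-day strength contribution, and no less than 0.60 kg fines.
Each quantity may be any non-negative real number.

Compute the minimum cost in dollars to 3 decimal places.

Let x1 = kg of limestone filler, x2 = kg of recycled aggregate, x3 = kg of Portland cement, x4 = kg of natural pozzolan, x5 = kg of river sand, x6 = kg of fly ash.
Minimise 0.055x1 + 0.016x2 + 0.176x3 + 0.098x4 + 0.038x5 + 0.081x6 s.t.:
  1x3 + 1x4 + 1x6 ≥ 1.31   (binder content)
  0.12x1 + 0.02x2 + 1.05x3 + 0.44x4 + 0.02x5 + 0.54x6 ≥ 0.9   (28-day strength contribution)
  1x1 + 0.06x2 + 1x3 + 1x4 + 0.03x5 + 1x6 ≥ 0.6   (fines)
  x1, x2, x3, x4, x5, x6 ≥ 0.
The cheapest feasible vertex uses only fly ash; limestone filler, recycled aggregate, Portland cement, natural pozzolan, river sand are not used. Binding constraint: 28-day strength contribution.
Solving gives x6 = 1.667.
Objective = 0.081·1.667 = 0.13503.

$0.135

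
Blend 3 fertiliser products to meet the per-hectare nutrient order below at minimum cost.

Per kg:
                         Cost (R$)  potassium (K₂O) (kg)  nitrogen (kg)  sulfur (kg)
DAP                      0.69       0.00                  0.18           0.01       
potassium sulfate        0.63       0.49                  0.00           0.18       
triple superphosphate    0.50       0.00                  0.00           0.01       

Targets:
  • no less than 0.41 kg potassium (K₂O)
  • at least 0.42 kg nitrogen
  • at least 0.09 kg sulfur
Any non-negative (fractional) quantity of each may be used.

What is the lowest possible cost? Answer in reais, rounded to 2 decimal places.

Let x1 = kg of DAP, x2 = kg of potassium sulfate, x3 = kg of triple superphosphate.
Minimize 0.69x1 + 0.63x2 + 0.5x3 s.t.:
  0.49x2 ≥ 0.41   (potassium (K₂O))
  0.18x1 ≥ 0.42   (nitrogen)
  0.01x1 + 0.18x2 + 0.01x3 ≥ 0.09   (sulfur)
  x1, x2, x3 ≥ 0.
The cheapest feasible vertex uses only DAP, potassium sulfate; triple superphosphate is not used. Binding constraints: potassium (K₂O) and nitrogen.
Solving gives x1 = 2.333, x2 = 0.8367.
Cost = 0.69·2.333 + 0.63·0.8367 = 2.1369.

R$2.14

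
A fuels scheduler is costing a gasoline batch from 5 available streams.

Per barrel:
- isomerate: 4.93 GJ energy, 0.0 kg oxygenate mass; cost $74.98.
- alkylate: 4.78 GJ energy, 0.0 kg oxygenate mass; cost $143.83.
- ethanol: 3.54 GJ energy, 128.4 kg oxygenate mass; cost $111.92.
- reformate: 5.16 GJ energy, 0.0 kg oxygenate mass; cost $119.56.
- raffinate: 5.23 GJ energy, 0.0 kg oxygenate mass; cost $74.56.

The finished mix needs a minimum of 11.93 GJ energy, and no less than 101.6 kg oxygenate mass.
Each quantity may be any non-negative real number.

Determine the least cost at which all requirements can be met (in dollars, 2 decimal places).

Let x1 = barrels of isomerate, x2 = barrels of alkylate, x3 = barrels of ethanol, x4 = barrels of reformate, x5 = barrels of raffinate.
Minimize 74.98x1 + 143.83x2 + 111.92x3 + 119.56x4 + 74.56x5 with:
  4.93x1 + 4.78x2 + 3.54x3 + 5.16x4 + 5.23x5 ≥ 11.93   (energy)
  128.4x3 ≥ 101.6   (oxygenate mass)
  x1, x2, x3, x4, x5 ≥ 0.
The minimum-cost mix takes nothing from isomerate, alkylate, reformate — only ethanol, raffinate. The energy and oxygenate mass requirements are met with equality.
That vertex is x3 = 0.79128, x5 = 1.7455.
Cost = 111.92·0.79128 + 74.56·1.7455 = 218.7045.

$218.70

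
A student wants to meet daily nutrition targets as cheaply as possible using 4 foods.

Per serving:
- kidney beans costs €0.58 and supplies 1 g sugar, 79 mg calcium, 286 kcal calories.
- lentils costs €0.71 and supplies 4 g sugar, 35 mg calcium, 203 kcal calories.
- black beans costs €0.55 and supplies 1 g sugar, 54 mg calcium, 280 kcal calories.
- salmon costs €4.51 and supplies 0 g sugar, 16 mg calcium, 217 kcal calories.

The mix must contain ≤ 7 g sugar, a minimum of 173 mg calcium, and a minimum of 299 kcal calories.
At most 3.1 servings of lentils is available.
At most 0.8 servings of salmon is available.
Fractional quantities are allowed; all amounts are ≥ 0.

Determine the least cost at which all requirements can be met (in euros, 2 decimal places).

€1.27

Let x1 = servings of kidney beans, x2 = servings of lentils, x3 = servings of black beans, x4 = servings of salmon.
Minimise 0.58x1 + 0.71x2 + 0.55x3 + 4.51x4 with:
  1x1 + 4x2 + 1x3 ≤ 7   (sugar)
  79x1 + 35x2 + 54x3 + 16x4 ≥ 173   (calcium)
  286x1 + 203x2 + 280x3 + 217x4 ≥ 299   (calories)
  x2 ≤ 3.1
  x4 ≤ 0.8
  x1, x2, x3, x4 ≥ 0.
The cheapest feasible vertex uses only kidney beans; lentils, black beans, salmon are not used. There the calcium constraint is tight.
That vertex is x1 = 2.19.
Total cost: 0.58·2.19 = 1.2702.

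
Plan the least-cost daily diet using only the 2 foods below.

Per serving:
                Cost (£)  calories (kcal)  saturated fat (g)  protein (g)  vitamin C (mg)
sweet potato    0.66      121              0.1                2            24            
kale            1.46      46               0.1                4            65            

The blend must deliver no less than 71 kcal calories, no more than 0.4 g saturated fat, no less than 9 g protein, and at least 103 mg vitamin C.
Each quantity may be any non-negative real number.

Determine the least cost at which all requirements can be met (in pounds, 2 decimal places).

Let x1 = servings of sweet potato, x2 = servings of kale.
Minimize 0.66x1 + 1.46x2 subject to:
  121x1 + 46x2 ≥ 71   (calories)
  0.1x1 + 0.1x2 ≤ 0.4   (saturated fat)
  2x1 + 4x2 ≥ 9   (protein)
  24x1 + 65x2 ≥ 103   (vitamin C)
  x1, x2 ≥ 0.
Both inputs are positive at the optimum. Binding constraints: saturated fat and protein.
Optimal quantities: sweet potato = 3.5 servings, kale = 0.5 servings.
Hence cost = 0.66·3.5 + 1.46·0.5 = £3.0400.

£3.04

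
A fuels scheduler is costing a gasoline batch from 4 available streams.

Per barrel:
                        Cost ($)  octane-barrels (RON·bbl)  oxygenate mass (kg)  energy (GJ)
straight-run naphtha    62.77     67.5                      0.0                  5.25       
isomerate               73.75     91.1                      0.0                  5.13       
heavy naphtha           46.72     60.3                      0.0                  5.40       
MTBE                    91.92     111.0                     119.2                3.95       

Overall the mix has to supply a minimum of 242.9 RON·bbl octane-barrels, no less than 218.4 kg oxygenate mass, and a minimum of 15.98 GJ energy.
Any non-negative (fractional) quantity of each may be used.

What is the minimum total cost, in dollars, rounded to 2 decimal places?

$244.06

Treat it as an LP. Let x1 = barrels of straight-run naphtha, x2 = barrels of isomerate, x3 = barrels of heavy naphtha, x4 = barrels of MTBE.
Minimise 62.77x1 + 73.75x2 + 46.72x3 + 91.92x4 s.t.:
  67.5x1 + 91.1x2 + 60.3x3 + 111x4 ≥ 242.9   (octane-barrels)
  119.2x4 ≥ 218.4   (oxygenate mass)
  5.25x1 + 5.13x2 + 5.4x3 + 3.95x4 ≥ 15.98   (energy)
  x1, x2, x3, x4 ≥ 0.
The minimum-cost mix takes nothing from straight-run naphtha, isomerate — only heavy naphtha, MTBE. Binding constraints: oxygenate mass and energy.
That vertex is x3 = 1.619, x4 = 1.8322.
Total cost: 46.72·1.619 + 91.92·1.8322 = 244.0555.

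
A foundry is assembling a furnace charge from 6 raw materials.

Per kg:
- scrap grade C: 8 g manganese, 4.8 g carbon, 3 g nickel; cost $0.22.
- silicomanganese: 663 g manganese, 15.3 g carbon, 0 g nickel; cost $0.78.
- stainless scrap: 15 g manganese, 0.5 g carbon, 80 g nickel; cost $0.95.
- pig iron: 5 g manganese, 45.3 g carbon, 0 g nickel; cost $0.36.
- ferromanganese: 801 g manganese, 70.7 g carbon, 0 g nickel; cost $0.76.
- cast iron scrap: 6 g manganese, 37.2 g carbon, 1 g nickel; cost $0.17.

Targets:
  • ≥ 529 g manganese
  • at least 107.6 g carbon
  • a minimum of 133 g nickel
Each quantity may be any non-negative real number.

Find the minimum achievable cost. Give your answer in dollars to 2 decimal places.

Let x1 = kg of scrap grade C, x2 = kg of silicomanganese, x3 = kg of stainless scrap, x4 = kg of pig iron, x5 = kg of ferromanganese, x6 = kg of cast iron scrap.
min 0.22x1 + 0.78x2 + 0.95x3 + 0.36x4 + 0.76x5 + 0.17x6 with:
  8x1 + 663x2 + 15x3 + 5x4 + 801x5 + 6x6 ≥ 529   (manganese)
  4.8x1 + 15.3x2 + 0.5x3 + 45.3x4 + 70.7x5 + 37.2x6 ≥ 107.6   (carbon)
  3x1 + 80x3 + 1x6 ≥ 133   (nickel)
  x1, x2, x3, x4, x5, x6 ≥ 0.
At the optimum only stainless scrap, ferromanganese, cast iron scrap are positive (scrap grade C, silicomanganese, pig iron = 0). Binding constraints: manganese, carbon, nickel.
Optimal quantities: stainless scrap = 1.641 kg, ferromanganese = 0.617 kg, cast iron scrap = 1.698 kg.
Total cost: 0.95·1.641 + 0.76·0.617 + 0.17·1.698 = 2.3165.

$2.32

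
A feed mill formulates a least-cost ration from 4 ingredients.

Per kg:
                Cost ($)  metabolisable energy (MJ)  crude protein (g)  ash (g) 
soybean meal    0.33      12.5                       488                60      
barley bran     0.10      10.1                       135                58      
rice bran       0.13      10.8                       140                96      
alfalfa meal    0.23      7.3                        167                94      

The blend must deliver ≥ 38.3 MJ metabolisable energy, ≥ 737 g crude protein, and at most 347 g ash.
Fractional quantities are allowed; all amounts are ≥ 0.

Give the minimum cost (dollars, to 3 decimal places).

Let x1 = kg of soybean meal, x2 = kg of barley bran, x3 = kg of rice bran, x4 = kg of alfalfa meal.
Minimize 0.33x1 + 0.1x2 + 0.13x3 + 0.23x4 subject to:
  12.5x1 + 10.1x2 + 10.8x3 + 7.3x4 ≥ 38.3   (metabolisable energy)
  488x1 + 135x2 + 140x3 + 167x4 ≥ 737   (crude protein)
  60x1 + 58x2 + 96x3 + 94x4 ≤ 347   (ash)
  x1, x2, x3, x4 ≥ 0.
The optimal basis is {soybean meal, barley bran}; rice bran, alfalfa meal drop out. Binding constraints: metabolisable energy and crude protein.
Solving gives x1 = 0.7013, x2 = 2.924.
Objective = 0.33·0.7013 + 0.1·2.924 = 0.52383.

$0.524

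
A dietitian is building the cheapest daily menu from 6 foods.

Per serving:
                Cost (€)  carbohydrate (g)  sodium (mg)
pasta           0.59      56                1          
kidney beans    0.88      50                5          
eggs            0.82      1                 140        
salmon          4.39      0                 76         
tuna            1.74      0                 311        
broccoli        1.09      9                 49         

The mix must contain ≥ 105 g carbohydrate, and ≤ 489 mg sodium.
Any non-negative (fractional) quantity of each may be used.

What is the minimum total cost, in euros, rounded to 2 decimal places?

Treat it as an LP. Let x1 = servings of pasta, x2 = servings of kidney beans, x3 = servings of eggs, x4 = servings of salmon, x5 = servings of tuna, x6 = servings of broccoli.
Minimise 0.59x1 + 0.88x2 + 0.82x3 + 4.39x4 + 1.74x5 + 1.09x6 with:
  56x1 + 50x2 + 1x3 + 9x6 ≥ 105   (carbohydrate)
  1x1 + 5x2 + 140x3 + 76x4 + 311x5 + 49x6 ≤ 489   (sodium)
  x1, x2, x3, x4, x5, x6 ≥ 0.
At the optimum only pasta is positive (kidney beans, eggs, salmon, tuna, broccoli = 0). Binding constraint: carbohydrate.
That vertex is x1 = 1.875.
Total cost: 0.59·1.875 = 1.1063.

€1.11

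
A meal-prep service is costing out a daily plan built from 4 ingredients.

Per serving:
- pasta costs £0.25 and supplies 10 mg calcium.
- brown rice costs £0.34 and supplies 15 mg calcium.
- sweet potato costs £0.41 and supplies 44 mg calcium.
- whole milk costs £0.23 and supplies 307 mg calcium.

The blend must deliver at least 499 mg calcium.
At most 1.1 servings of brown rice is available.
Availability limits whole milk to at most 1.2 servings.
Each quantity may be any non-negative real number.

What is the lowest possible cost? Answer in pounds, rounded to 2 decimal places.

£1.49

Treat it as an LP. Let x1 = servings of pasta, x2 = servings of brown rice, x3 = servings of sweet potato, x4 = servings of whole milk.
Minimise 0.25x1 + 0.34x2 + 0.41x3 + 0.23x4 with:
  10x1 + 15x2 + 44x3 + 307x4 ≥ 499   (calcium)
  x2 ≤ 1.1
  x4 ≤ 1.2
  x1, x2, x3, x4 ≥ 0.
At the optimum only sweet potato, whole milk are positive (pasta, brown rice = 0). There the calcium and the whole milk cap constraints are tight.
That vertex is x3 = 2.968, x4 = 1.2.
Cost = 0.41·2.968 + 0.23·1.2 = 1.4929.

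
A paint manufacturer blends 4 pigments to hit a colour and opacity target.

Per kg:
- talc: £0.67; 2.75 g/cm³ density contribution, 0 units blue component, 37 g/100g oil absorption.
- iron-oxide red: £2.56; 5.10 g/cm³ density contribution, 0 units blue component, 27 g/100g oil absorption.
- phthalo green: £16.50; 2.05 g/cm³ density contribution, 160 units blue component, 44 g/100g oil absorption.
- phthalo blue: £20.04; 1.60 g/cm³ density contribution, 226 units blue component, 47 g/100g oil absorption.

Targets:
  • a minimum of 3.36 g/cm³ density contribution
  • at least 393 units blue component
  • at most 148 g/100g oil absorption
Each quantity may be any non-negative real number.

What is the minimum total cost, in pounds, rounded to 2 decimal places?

Let x1 = kg of talc, x2 = kg of iron-oxide red, x3 = kg of phthalo green, x4 = kg of phthalo blue.
Minimise 0.67x1 + 2.56x2 + 16.5x3 + 20.04x4 with:
  2.75x1 + 5.1x2 + 2.05x3 + 1.6x4 ≥ 3.36   (density contribution)
  160x3 + 226x4 ≥ 393   (blue component)
  37x1 + 27x2 + 44x3 + 47x4 ≤ 148   (oil absorption)
  x1, x2, x3, x4 ≥ 0.
The cheapest feasible vertex uses only talc, phthalo blue; iron-oxide red, phthalo green are not used. Binding constraints: density contribution and blue component.
Solving gives x1 = 0.2101, x4 = 1.739.
Hence cost = 0.67·0.2101 + 20.04·1.739 = £34.9903.

£34.99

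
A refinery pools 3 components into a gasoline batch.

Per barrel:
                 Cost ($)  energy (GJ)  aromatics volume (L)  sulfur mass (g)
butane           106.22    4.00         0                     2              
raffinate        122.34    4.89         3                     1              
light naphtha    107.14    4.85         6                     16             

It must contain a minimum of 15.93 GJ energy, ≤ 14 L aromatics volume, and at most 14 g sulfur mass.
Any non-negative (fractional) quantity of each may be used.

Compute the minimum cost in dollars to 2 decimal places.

$388.38

Let x1 = barrels of butane, x2 = barrels of raffinate, x3 = barrels of light naphtha.
Minimize 106.22x1 + 122.34x2 + 107.14x3 subject to:
  4x1 + 4.89x2 + 4.85x3 ≥ 15.93   (energy)
  3x2 + 6x3 ≤ 14   (aromatics volume)
  2x1 + 1x2 + 16x3 ≤ 14   (sulfur mass)
  x1, x2, x3 ≥ 0.
The cheapest feasible vertex uses only raffinate, light naphtha; butane is not used. Binding constraints: energy and sulfur mass.
Solving gives x2 = 2.54776, x3 = 0.715765.
Cost = 122.34·2.54776 + 107.14·0.715765 = 388.3800.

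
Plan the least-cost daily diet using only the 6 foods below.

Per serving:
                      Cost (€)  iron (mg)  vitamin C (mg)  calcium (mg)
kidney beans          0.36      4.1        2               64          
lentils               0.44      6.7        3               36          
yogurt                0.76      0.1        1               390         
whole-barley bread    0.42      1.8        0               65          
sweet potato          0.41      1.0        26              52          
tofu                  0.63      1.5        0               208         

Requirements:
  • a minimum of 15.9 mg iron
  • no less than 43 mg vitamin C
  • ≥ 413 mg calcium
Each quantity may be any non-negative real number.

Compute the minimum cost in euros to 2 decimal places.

€2.03

Let x1 = servings of kidney beans, x2 = servings of lentils, x3 = servings of yogurt, x4 = servings of whole-barley bread, x5 = servings of sweet potato, x6 = servings of tofu.
min 0.36x1 + 0.44x2 + 0.76x3 + 0.42x4 + 0.41x5 + 0.63x6 s.t.:
  4.1x1 + 6.7x2 + 0.1x3 + 1.8x4 + 1x5 + 1.5x6 ≥ 15.9   (iron)
  2x1 + 3x2 + 1x3 + 26x5 ≥ 43   (vitamin C)
  64x1 + 36x2 + 390x3 + 65x4 + 52x5 + 208x6 ≥ 413   (calcium)
  x1, x2, x3, x4, x5, x6 ≥ 0.
The cheapest feasible vertex uses only lentils, yogurt, sweet potato; kidney beans, whole-barley bread, tofu are not used. Binding constraints: iron, vitamin C, calcium.
Optimal quantities: lentils = 2.157 servings, yogurt = 0.676 servings, sweet potato = 1.379 servings.
Total cost: 0.44·2.157 + 0.76·0.676 + 0.41·1.379 = 2.0282.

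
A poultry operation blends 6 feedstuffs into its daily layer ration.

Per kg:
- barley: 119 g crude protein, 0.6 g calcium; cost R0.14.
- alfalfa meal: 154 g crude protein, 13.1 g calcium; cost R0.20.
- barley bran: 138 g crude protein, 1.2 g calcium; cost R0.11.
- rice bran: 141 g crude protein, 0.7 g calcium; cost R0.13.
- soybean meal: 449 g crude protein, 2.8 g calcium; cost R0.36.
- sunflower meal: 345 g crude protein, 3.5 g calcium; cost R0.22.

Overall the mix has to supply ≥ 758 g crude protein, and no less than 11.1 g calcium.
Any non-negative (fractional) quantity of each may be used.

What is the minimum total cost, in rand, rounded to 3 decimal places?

This is a linear program. Let x1 = kg of barley, x2 = kg of alfalfa meal, x3 = kg of barley bran, x4 = kg of rice bran, x5 = kg of soybean meal, x6 = kg of sunflower meal.
Minimize 0.14x1 + 0.2x2 + 0.11x3 + 0.13x4 + 0.36x5 + 0.22x6 subject to:
  119x1 + 154x2 + 138x3 + 141x4 + 449x5 + 345x6 ≥ 758   (crude protein)
  0.6x1 + 13.1x2 + 1.2x3 + 0.7x4 + 2.8x5 + 3.5x6 ≥ 11.1   (calcium)
  x1, x2, x3, x4, x5, x6 ≥ 0.
The cheapest feasible vertex uses only alfalfa meal, sunflower meal; barley, barley bran, rice bran, soybean meal are not used. The crude protein and calcium requirements are met with equality.
Solving gives x2 = 0.2956, x6 = 2.065.
Cost = 0.2·0.2956 + 0.22·2.065 = 0.51342.

R0.513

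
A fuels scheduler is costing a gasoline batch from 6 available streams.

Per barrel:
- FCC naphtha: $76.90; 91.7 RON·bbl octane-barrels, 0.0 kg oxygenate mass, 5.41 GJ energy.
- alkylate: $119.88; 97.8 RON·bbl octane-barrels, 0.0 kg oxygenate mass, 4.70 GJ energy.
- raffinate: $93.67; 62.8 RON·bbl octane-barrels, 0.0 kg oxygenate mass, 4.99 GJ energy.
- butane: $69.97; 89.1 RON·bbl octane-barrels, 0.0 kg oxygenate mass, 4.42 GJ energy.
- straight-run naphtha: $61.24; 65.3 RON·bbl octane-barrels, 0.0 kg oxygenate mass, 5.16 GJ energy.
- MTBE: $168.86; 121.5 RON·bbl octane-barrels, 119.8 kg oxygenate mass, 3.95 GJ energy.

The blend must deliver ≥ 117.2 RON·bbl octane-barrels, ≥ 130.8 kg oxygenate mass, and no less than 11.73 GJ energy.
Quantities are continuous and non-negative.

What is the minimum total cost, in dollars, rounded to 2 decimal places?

This is a linear program. Let x1 = barrels of FCC naphtha, x2 = barrels of alkylate, x3 = barrels of raffinate, x4 = barrels of butane, x5 = barrels of straight-run naphtha, x6 = barrels of MTBE.
min 76.9x1 + 119.88x2 + 93.67x3 + 69.97x4 + 61.24x5 + 168.86x6 subject to:
  91.7x1 + 97.8x2 + 62.8x3 + 89.1x4 + 65.3x5 + 121.5x6 ≥ 117.2   (octane-barrels)
  119.8x6 ≥ 130.8   (oxygenate mass)
  5.41x1 + 4.7x2 + 4.99x3 + 4.42x4 + 5.16x5 + 3.95x6 ≥ 11.73   (energy)
  x1, x2, x3, x4, x5, x6 ≥ 0.
At the optimum only straight-run naphtha, MTBE are positive (FCC naphtha, alkylate, raffinate, butane = 0). There the oxygenate mass and energy constraints are tight.
So straight-run naphtha = 1.4375 barrels, MTBE = 1.0918 barrels.
Cost = 61.24·1.4375 + 168.86·1.0918 = 272.3938.

$272.39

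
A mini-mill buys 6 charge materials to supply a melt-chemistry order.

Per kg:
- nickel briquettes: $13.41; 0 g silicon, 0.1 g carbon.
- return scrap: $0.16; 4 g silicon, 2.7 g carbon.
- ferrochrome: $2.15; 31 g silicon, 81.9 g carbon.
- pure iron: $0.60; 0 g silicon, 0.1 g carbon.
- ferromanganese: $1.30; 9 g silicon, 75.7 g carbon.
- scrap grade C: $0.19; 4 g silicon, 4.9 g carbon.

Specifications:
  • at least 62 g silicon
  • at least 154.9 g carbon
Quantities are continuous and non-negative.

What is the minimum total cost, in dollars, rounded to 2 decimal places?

$4.01

Set it up as a linear program. Let x1 = kg of nickel briquettes, x2 = kg of return scrap, x3 = kg of ferrochrome, x4 = kg of pure iron, x5 = kg of ferromanganese, x6 = kg of scrap grade C.
Minimise 13.41x1 + 0.16x2 + 2.15x3 + 0.6x4 + 1.3x5 + 0.19x6 with:
  4x2 + 31x3 + 9x5 + 4x6 ≥ 62   (silicon)
  0.1x1 + 2.7x2 + 81.9x3 + 0.1x4 + 75.7x5 + 4.9x6 ≥ 154.9   (carbon)
  x1, x2, x3, x4, x5, x6 ≥ 0.
At the optimum only return scrap, ferromanganese are positive (nickel briquettes, ferrochrome, pure iron, scrap grade C = 0). The silicon and carbon requirements are met with equality.
Optimal quantities: return scrap = 11.85 kg, ferromanganese = 1.624 kg.
Hence cost = 0.16·11.85 + 1.3·1.624 = $4.0072.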